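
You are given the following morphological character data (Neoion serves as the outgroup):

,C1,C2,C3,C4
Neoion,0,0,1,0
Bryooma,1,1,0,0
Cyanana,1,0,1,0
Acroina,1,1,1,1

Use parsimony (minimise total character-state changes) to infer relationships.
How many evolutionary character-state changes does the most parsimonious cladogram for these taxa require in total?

Character polarity is set by the outgroup: the derived state is whichever differs from the outgroup's state, so for C3 the derived state is '0', and for the remaining characters it is '1'.
C1 (derived state '1') is shared by all ingroup taxa — unites the whole ingroup.
C2 (derived state '1') is shared by Acroina and Bryooma — a synapomorphy uniting that clade.
C3 (derived state '0') is unique to Bryooma (autapomorphy; uninformative for grouping).
C4: derived state '1' in Acroina only — an autapomorphy, so it tells us nothing about relationships among taxa.
Most parsimonious ingroup topology: ((Bryooma,Acroina),Cyanana).
Changes per character on this tree: C1: 1; C2: 1; C3: 1; C4: 1.
Total = 4.

4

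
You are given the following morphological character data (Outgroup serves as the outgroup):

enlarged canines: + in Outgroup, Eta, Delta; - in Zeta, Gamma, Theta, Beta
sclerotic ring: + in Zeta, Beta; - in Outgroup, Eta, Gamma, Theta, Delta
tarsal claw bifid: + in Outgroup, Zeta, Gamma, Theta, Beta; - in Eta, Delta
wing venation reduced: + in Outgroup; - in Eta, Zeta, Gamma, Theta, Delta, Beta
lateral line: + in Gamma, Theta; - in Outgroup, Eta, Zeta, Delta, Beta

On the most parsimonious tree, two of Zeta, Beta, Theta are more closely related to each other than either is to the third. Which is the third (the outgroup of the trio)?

Theta

Character polarity is set by the outgroup: the derived state is whichever differs from the outgroup's state, so for enlarged canines, tarsal claw bifid, wing venation reduced the derived state is '-', and for the remaining characters it is '+'.
enlarged canines: derived state '-' in Beta, Gamma, Theta, and Zeta only — synapomorphy for {Beta, Gamma, Theta, Zeta}.
sclerotic ring (derived state '+') is shared by Beta and Zeta — a synapomorphy uniting that clade.
tarsal claw bifid (derived state '-') is shared by Delta and Eta — a synapomorphy uniting that clade.
All ingroup taxa share the derived state '-' for wing venation reduced; it defines the ingroup but does not resolve relationships within it.
lateral line: derived state '+' in Gamma and Theta only — synapomorphy for {Gamma, Theta}.
Most parsimonious ingroup topology: ((Eta,Delta),((Zeta,Beta),(Gamma,Theta))).
Zeta and Beta share a more recent common ancestor with each other than either does with Theta, so Theta is the least closely related of the three.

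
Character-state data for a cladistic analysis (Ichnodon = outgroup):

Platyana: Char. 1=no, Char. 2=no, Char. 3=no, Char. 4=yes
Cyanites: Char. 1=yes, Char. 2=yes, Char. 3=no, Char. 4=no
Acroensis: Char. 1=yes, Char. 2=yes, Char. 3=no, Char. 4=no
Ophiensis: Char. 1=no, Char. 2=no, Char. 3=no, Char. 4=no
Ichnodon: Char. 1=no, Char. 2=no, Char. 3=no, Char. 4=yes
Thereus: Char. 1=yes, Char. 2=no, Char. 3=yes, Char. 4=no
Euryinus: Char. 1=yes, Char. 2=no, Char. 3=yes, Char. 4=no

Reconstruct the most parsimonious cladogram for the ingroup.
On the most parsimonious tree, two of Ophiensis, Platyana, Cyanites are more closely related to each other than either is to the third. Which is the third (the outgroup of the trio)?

Character polarity is set by the outgroup: the derived state is whichever differs from the outgroup's state, so for Char. 4 the derived state is 'no', and for the remaining characters it is 'yes'.
Char. 1: derived state 'yes' in Acroensis, Cyanites, Euryinus, and Thereus only — synapomorphy for {Acroensis, Cyanites, Euryinus, Thereus}.
Char. 2 (derived state 'yes') is shared by Acroensis and Cyanites — a synapomorphy uniting that clade.
Only Euryinus and Thereus show the derived state 'yes' for Char. 3, supporting them as a clade.
Char. 4: derived state 'no' in Acroensis, Cyanites, Euryinus, Ophiensis, and Thereus only — synapomorphy for {Acroensis, Cyanites, Euryinus, Ophiensis, Thereus}.
Most parsimonious ingroup topology: (Platyana,(((Acroensis,Cyanites),(Euryinus,Thereus)),Ophiensis)).
Ophiensis and Cyanites share a more recent common ancestor with each other than either does with Platyana, so Platyana is the least closely related of the three.

Platyana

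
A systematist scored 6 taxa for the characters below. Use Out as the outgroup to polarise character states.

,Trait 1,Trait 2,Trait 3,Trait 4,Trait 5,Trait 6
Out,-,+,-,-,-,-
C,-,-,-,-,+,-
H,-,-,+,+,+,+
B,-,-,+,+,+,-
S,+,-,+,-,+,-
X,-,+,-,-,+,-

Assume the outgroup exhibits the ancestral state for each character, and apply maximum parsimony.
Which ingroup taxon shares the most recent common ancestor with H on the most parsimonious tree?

B

Character polarity is set by the outgroup: the derived state is whichever differs from the outgroup's state, so for Trait 2 the derived state is '-', and for the remaining characters it is '+'.
Trait 1: derived state '+' in S only — an autapomorphy, so it tells us nothing about relationships among taxa.
Trait 2: derived state '-' in B, C, H, and S only — synapomorphy for {B, C, H, S}.
Trait 3 (derived state '+') is shared by B, H, and S — a synapomorphy uniting that clade.
Trait 4: derived state '+' in B and H only — synapomorphy for {B, H}.
Trait 5 (derived state '+') is shared by all ingroup taxa — unites the whole ingroup.
Trait 6 (derived state '+') is unique to H (autapomorphy; uninformative for grouping).
Most parsimonious ingroup topology: ((C,((H,B),S)),X).
H and B form a cherry on this tree, so they are sister taxa.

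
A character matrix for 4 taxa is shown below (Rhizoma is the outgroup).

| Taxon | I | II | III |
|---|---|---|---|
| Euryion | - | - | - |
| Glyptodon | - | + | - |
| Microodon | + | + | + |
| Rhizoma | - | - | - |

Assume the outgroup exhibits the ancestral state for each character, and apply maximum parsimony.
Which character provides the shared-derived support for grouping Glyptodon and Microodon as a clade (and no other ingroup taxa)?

II

The outgroup has state '-' for every character, so '+' is the derived state throughout.
I: derived state '+' in Microodon only — an autapomorphy, so it tells us nothing about relationships among taxa.
Only Glyptodon and Microodon show the derived state '+' for II, supporting them as a clade.
III: derived state '+' in Microodon only — an autapomorphy, so it tells us nothing about relationships among taxa.
Most parsimonious ingroup topology: (Euryion,(Microodon,Glyptodon)).
The clade {Glyptodon, Microodon} is supported by II: its derived state '+' occurs in exactly those taxa and in no other taxon (including the outgroup).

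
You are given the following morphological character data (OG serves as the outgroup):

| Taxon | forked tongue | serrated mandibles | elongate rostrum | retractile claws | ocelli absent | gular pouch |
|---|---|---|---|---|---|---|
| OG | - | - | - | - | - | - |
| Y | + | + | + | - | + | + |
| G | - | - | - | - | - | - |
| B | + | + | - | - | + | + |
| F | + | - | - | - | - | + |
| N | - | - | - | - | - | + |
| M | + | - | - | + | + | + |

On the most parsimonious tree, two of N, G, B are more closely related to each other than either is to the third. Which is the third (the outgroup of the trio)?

The outgroup has state '-' for every character, so '+' is the derived state throughout.
forked tongue: derived state '+' in B, F, M, and Y only — synapomorphy for {B, F, M, Y}.
serrated mandibles: derived state '+' in B and Y only — synapomorphy for {B, Y}.
elongate rostrum: derived state '+' in Y only — an autapomorphy, so it tells us nothing about relationships among taxa.
retractile claws (derived state '+') is unique to M (autapomorphy; uninformative for grouping).
Only B, M, and Y show the derived state '+' for ocelli absent, supporting them as a clade.
gular pouch: derived state '+' in B, F, M, N, and Y only — synapomorphy for {B, F, M, N, Y}.
Most parsimonious ingroup topology: (((((Y,B),M),F),N),G).
N and B share a more recent common ancestor with each other than either does with G, so G is the least closely related of the three.

G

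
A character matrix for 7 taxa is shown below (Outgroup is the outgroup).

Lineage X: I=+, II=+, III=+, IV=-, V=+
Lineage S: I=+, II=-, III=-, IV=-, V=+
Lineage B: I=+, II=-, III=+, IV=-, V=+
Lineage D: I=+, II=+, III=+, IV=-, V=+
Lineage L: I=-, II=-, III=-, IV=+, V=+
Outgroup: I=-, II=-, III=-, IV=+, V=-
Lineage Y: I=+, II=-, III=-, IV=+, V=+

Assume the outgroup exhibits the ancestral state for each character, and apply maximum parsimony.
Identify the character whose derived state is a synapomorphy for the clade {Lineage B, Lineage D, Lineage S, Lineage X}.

Character polarity is set by the outgroup: the derived state is whichever differs from the outgroup's state, so for IV the derived state is '-', and for the remaining characters it is '+'.
I: derived state '+' in Lineage B, Lineage D, Lineage S, Lineage X, and Lineage Y only — synapomorphy for {Lineage B, Lineage D, Lineage S, Lineage X, Lineage Y}.
II (derived state '+') is shared by Lineage D and Lineage X — a synapomorphy uniting that clade.
III: derived state '+' in Lineage B, Lineage D, and Lineage X only — synapomorphy for {Lineage B, Lineage D, Lineage X}.
IV: derived state '-' in Lineage B, Lineage D, Lineage S, and Lineage X only — synapomorphy for {Lineage B, Lineage D, Lineage S, Lineage X}.
V (derived state '+') is shared by all ingroup taxa — unites the whole ingroup.
Most parsimonious ingroup topology: ((Lineage Y,(Lineage S,((Lineage D,Lineage X),Lineage B))),Lineage L).
The clade {Lineage B, Lineage D, Lineage S, Lineage X} is supported by IV: its derived state '-' occurs in exactly those taxa and in no other taxon (including the outgroup).

IV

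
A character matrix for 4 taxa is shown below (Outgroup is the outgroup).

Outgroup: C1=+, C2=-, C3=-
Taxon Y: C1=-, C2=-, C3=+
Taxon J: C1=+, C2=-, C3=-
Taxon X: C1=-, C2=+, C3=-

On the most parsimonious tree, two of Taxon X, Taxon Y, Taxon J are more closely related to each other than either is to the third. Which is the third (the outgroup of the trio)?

Taxon J

Character polarity is set by the outgroup: the derived state is whichever differs from the outgroup's state, so for C1 the derived state is '-', and for the remaining characters it is '+'.
C1: derived state '-' in Taxon X and Taxon Y only — synapomorphy for {Taxon X, Taxon Y}.
C2 (derived state '+') is unique to Taxon X (autapomorphy; uninformative for grouping).
C3 (derived state '+') is unique to Taxon Y (autapomorphy; uninformative for grouping).
Most parsimonious ingroup topology: ((Taxon Y,Taxon X),Taxon J).
Taxon Y and Taxon X share a more recent common ancestor with each other than either does with Taxon J, so Taxon J is the least closely related of the three.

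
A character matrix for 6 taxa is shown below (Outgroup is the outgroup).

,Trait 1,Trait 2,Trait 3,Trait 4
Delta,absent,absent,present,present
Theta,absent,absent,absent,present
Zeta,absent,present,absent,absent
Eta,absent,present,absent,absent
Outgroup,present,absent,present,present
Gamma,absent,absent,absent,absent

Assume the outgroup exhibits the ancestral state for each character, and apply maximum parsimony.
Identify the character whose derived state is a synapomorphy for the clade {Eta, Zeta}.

Character polarity is set by the outgroup: the derived state is whichever differs from the outgroup's state, so for Trait 1, Trait 3, Trait 4 the derived state is 'absent', and for the remaining characters it is 'present'.
Trait 1 (derived state 'absent') is shared by all ingroup taxa — unites the whole ingroup.
Only Eta and Zeta show the derived state 'present' for Trait 2, supporting them as a clade.
Trait 3: derived state 'absent' in Eta, Gamma, Theta, and Zeta only — synapomorphy for {Eta, Gamma, Theta, Zeta}.
Trait 4: derived state 'absent' in Eta, Gamma, and Zeta only — synapomorphy for {Eta, Gamma, Zeta}.
Most parsimonious ingroup topology: ((Theta,((Eta,Zeta),Gamma)),Delta).
The clade {Eta, Zeta} is supported by Trait 2: its derived state 'present' occurs in exactly those taxa and in no other taxon (including the outgroup).

Trait 2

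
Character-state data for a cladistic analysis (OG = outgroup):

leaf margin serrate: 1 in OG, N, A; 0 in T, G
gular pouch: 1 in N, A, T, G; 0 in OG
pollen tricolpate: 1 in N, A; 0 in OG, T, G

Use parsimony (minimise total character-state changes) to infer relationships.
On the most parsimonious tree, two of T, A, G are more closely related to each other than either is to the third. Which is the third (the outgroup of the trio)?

Character polarity is set by the outgroup: the derived state is whichever differs from the outgroup's state, so for leaf margin serrate the derived state is '0', and for the remaining characters it is '1'.
leaf margin serrate: derived state '0' in G and T only — synapomorphy for {G, T}.
gular pouch (derived state '1') is shared by all ingroup taxa — unites the whole ingroup.
pollen tricolpate: derived state '1' in A and N only — synapomorphy for {A, N}.
Most parsimonious ingroup topology: ((N,A),(T,G)).
T and G share a more recent common ancestor with each other than either does with A, so A is the least closely related of the three.

A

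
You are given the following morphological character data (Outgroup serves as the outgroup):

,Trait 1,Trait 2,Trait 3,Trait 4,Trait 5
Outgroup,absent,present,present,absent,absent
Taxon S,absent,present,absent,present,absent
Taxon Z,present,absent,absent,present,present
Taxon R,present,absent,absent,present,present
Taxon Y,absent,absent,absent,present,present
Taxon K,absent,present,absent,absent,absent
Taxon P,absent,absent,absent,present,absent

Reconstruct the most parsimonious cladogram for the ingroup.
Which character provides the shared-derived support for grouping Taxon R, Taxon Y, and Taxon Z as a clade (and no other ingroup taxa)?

Trait 5

Character polarity is set by the outgroup: the derived state is whichever differs from the outgroup's state, so for Trait 2, Trait 3 the derived state is 'absent', and for the remaining characters it is 'present'.
Only Taxon R and Taxon Z show the derived state 'present' for Trait 1, supporting them as a clade.
Only Taxon P, Taxon R, Taxon Y, and Taxon Z show the derived state 'absent' for Trait 2, supporting them as a clade.
All ingroup taxa share the derived state 'absent' for Trait 3; it defines the ingroup but does not resolve relationships within it.
Only Taxon P, Taxon R, Taxon S, Taxon Y, and Taxon Z show the derived state 'present' for Trait 4, supporting them as a clade.
Only Taxon R, Taxon Y, and Taxon Z show the derived state 'present' for Trait 5, supporting them as a clade.
Most parsimonious ingroup topology: ((Taxon S,(((Taxon Z,Taxon R),Taxon Y),Taxon P)),Taxon K).
The clade {Taxon R, Taxon Y, Taxon Z} is supported by Trait 5: its derived state 'present' occurs in exactly those taxa and in no other taxon (including the outgroup).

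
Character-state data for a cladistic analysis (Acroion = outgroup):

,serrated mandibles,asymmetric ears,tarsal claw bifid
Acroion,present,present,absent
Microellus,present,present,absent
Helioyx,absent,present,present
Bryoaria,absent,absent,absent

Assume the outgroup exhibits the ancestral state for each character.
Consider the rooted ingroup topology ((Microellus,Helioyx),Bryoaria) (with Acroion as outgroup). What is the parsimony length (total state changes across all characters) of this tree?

4

Map each character onto ((Microellus,Helioyx),Bryoaria) (rooted by Acroion) and count the minimum state changes it requires (Fitch parsimony):
serrated mandibles: 2; asymmetric ears: 1; tarsal claw bifid: 1.
Total tree length = 4.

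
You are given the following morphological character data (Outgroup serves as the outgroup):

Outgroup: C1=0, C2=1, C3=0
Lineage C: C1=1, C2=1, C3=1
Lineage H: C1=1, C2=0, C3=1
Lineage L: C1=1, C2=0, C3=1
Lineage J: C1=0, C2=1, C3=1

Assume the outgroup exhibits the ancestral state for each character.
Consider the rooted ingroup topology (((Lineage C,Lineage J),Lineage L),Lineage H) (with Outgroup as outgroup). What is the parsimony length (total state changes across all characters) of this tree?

Map each character onto (((Lineage C,Lineage J),Lineage L),Lineage H) (rooted by Outgroup) and count the minimum state changes it requires (Fitch parsimony):
C1: 2; C2: 2; C3: 1.
Total tree length = 5.

5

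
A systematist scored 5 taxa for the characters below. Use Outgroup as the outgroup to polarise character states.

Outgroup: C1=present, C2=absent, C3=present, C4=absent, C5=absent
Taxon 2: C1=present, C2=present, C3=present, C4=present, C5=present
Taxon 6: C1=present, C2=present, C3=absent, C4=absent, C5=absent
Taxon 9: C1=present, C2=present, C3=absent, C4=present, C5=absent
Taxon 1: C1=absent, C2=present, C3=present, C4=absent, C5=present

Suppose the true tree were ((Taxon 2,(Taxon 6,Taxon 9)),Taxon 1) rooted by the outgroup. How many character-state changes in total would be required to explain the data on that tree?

Map each character onto ((Taxon 2,(Taxon 6,Taxon 9)),Taxon 1) (rooted by Outgroup) and count the minimum state changes it requires (Fitch parsimony):
C1: 1; C2: 1; C3: 1; C4: 2; C5: 2.
Total tree length = 7.

7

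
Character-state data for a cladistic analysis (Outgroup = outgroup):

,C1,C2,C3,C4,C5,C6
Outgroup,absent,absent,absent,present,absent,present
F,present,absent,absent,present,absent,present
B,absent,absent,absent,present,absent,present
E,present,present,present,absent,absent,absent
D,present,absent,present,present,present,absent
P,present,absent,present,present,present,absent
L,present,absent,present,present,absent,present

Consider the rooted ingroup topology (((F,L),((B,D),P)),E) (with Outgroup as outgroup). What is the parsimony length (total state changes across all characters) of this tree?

12

Map each character onto (((F,L),((B,D),P)),E) (rooted by Outgroup) and count the minimum state changes it requires (Fitch parsimony):
C1: 2; C2: 1; C3: 3; C4: 1; C5: 2; C6: 3.
Total tree length = 12.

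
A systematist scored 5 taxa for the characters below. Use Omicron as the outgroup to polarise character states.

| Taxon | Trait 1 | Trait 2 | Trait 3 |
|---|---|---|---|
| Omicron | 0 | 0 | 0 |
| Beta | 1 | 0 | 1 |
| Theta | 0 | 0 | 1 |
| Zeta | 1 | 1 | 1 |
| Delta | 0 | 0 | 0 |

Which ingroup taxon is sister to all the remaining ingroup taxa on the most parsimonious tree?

Delta

The outgroup has state '0' for every character, so '1' is the derived state throughout.
Trait 1 (derived state '1') is shared by Beta and Zeta — a synapomorphy uniting that clade.
Trait 2 (derived state '1') is unique to Zeta (autapomorphy; uninformative for grouping).
Only Beta, Theta, and Zeta show the derived state '1' for Trait 3, supporting them as a clade.
Most parsimonious ingroup topology: (((Beta,Zeta),Theta),Delta).
Delta is sister to the clade containing all other ingroup taxa, so it is the earliest-diverging (most basal) ingroup lineage.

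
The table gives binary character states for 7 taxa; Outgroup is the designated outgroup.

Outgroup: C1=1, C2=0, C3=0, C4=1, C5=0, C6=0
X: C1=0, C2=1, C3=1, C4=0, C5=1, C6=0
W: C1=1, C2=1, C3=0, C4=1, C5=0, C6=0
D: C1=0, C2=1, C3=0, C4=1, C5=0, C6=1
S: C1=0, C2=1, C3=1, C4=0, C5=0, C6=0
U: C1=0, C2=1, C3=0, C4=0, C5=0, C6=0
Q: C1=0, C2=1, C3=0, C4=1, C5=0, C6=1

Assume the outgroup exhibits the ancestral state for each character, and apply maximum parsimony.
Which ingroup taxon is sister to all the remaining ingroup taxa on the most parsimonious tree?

Character polarity is set by the outgroup: the derived state is whichever differs from the outgroup's state, so for C1, C4 the derived state is '0', and for the remaining characters it is '1'.
C1 (derived state '0') is shared by D, Q, S, U, and X — a synapomorphy uniting that clade.
C2 (derived state '1') is shared by all ingroup taxa — unites the whole ingroup.
C3 (derived state '1') is shared by S and X — a synapomorphy uniting that clade.
Only S, U, and X show the derived state '0' for C4, supporting them as a clade.
C5: derived state '1' in X only — an autapomorphy, so it tells us nothing about relationships among taxa.
C6: derived state '1' in D and Q only — synapomorphy for {D, Q}.
Most parsimonious ingroup topology: ((((X,S),U),(D,Q)),W).
W is sister to the clade containing all other ingroup taxa, so it is the earliest-diverging (most basal) ingroup lineage.

W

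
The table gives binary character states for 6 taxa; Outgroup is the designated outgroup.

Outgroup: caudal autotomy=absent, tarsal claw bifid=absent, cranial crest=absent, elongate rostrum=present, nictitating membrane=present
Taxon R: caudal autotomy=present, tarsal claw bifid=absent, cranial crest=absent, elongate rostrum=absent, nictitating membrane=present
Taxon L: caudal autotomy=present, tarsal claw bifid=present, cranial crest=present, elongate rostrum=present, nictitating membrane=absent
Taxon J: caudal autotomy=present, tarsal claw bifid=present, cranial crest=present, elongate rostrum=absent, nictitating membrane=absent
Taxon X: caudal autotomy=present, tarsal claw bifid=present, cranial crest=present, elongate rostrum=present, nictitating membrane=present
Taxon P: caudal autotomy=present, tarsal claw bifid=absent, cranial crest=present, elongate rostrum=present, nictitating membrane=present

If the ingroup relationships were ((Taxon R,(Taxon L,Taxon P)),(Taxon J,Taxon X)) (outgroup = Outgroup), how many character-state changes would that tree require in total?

Map each character onto ((Taxon R,(Taxon L,Taxon P)),(Taxon J,Taxon X)) (rooted by Outgroup) and count the minimum state changes it requires (Fitch parsimony):
caudal autotomy: 1; tarsal claw bifid: 2; cranial crest: 2; elongate rostrum: 2; nictitating membrane: 2.
Total tree length = 9.

9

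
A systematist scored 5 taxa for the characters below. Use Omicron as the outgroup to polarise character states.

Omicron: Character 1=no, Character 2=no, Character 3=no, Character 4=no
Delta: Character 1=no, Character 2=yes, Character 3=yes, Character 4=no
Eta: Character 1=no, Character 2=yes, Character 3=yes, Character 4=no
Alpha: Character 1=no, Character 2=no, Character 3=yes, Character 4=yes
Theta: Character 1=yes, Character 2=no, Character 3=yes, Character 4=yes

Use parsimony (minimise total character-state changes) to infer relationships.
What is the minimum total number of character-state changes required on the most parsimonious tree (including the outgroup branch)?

The outgroup has state 'no' for every character, so 'yes' is the derived state throughout.
Character 1 (derived state 'yes') is unique to Theta (autapomorphy; uninformative for grouping).
Character 2 (derived state 'yes') is shared by Delta and Eta — a synapomorphy uniting that clade.
All ingroup taxa share the derived state 'yes' for Character 3; it defines the ingroup but does not resolve relationships within it.
Character 4 (derived state 'yes') is shared by Alpha and Theta — a synapomorphy uniting that clade.
Most parsimonious ingroup topology: ((Delta,Eta),(Alpha,Theta)).
Changes per character on this tree: Character 1: 1; Character 2: 1; Character 3: 1; Character 4: 1.
Total = 4.

4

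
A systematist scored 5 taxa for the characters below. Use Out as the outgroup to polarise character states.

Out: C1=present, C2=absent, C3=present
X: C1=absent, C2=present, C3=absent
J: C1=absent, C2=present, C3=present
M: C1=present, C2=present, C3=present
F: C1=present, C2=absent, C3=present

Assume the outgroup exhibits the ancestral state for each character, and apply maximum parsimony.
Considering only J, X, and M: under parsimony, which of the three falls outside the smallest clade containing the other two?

M

Character polarity is set by the outgroup: the derived state is whichever differs from the outgroup's state, so for C1, C3 the derived state is 'absent', and for the remaining characters it is 'present'.
C1: derived state 'absent' in J and X only — synapomorphy for {J, X}.
C2 (derived state 'present') is shared by J, M, and X — a synapomorphy uniting that clade.
C3: derived state 'absent' in X only — an autapomorphy, so it tells us nothing about relationships among taxa.
Most parsimonious ingroup topology: (((X,J),M),F).
X and J share a more recent common ancestor with each other than either does with M, so M is the least closely related of the three.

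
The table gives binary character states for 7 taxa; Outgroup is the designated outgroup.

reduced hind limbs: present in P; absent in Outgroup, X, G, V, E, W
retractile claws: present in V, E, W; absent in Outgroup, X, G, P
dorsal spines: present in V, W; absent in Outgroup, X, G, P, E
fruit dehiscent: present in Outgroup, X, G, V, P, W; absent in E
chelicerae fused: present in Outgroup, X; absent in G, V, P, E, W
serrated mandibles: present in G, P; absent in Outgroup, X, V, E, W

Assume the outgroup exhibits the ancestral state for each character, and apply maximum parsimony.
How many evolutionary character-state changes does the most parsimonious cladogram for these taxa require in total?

Character polarity is set by the outgroup: the derived state is whichever differs from the outgroup's state, so for fruit dehiscent, chelicerae fused the derived state is 'absent', and for the remaining characters it is 'present'.
reduced hind limbs (derived state 'present') is unique to P (autapomorphy; uninformative for grouping).
retractile claws: derived state 'present' in E, V, and W only — synapomorphy for {E, V, W}.
dorsal spines (derived state 'present') is shared by V and W — a synapomorphy uniting that clade.
fruit dehiscent (derived state 'absent') is unique to E (autapomorphy; uninformative for grouping).
chelicerae fused (derived state 'absent') is shared by E, G, P, V, and W — a synapomorphy uniting that clade.
serrated mandibles: derived state 'present' in G and P only — synapomorphy for {G, P}.
Most parsimonious ingroup topology: (X,((G,P),((V,W),E))).
Changes per character on this tree: reduced hind limbs: 1; retractile claws: 1; dorsal spines: 1; fruit dehiscent: 1; chelicerae fused: 1; serrated mandibles: 1.
Total = 6.

6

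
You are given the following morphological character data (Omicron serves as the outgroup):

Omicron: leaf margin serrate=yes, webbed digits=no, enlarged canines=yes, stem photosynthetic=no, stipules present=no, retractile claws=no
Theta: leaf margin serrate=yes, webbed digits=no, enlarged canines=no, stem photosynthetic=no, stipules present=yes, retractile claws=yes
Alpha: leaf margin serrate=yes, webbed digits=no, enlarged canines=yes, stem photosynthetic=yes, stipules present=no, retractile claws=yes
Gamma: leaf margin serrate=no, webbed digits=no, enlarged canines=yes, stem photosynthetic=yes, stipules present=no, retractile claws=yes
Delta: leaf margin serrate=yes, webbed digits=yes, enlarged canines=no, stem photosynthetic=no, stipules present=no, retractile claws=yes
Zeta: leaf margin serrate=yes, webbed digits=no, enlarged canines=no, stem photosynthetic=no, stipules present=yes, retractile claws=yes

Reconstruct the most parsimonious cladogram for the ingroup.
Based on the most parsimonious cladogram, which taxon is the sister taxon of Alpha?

Character polarity is set by the outgroup: the derived state is whichever differs from the outgroup's state, so for leaf margin serrate, enlarged canines the derived state is 'no', and for the remaining characters it is 'yes'.
leaf margin serrate: derived state 'no' in Gamma only — an autapomorphy, so it tells us nothing about relationships among taxa.
webbed digits: derived state 'yes' in Delta only — an autapomorphy, so it tells us nothing about relationships among taxa.
enlarged canines: derived state 'no' in Delta, Theta, and Zeta only — synapomorphy for {Delta, Theta, Zeta}.
stem photosynthetic: derived state 'yes' in Alpha and Gamma only — synapomorphy for {Alpha, Gamma}.
stipules present: derived state 'yes' in Theta and Zeta only — synapomorphy for {Theta, Zeta}.
All ingroup taxa share the derived state 'yes' for retractile claws; it defines the ingroup but does not resolve relationships within it.
Most parsimonious ingroup topology: (((Theta,Zeta),Delta),(Alpha,Gamma)).
Alpha and Gamma form a cherry on this tree, so they are sister taxa.

Gamma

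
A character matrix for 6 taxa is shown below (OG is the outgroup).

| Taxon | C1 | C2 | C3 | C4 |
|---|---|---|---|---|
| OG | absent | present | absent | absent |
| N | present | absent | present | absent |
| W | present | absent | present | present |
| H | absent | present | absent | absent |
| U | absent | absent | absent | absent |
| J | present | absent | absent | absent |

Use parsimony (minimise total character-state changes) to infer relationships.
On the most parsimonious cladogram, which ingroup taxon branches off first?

H

Character polarity is set by the outgroup: the derived state is whichever differs from the outgroup's state, so for C2 the derived state is 'absent', and for the remaining characters it is 'present'.
C1: derived state 'present' in J, N, and W only — synapomorphy for {J, N, W}.
Only J, N, U, and W show the derived state 'absent' for C2, supporting them as a clade.
Only N and W show the derived state 'present' for C3, supporting them as a clade.
C4 (derived state 'present') is unique to W (autapomorphy; uninformative for grouping).
Most parsimonious ingroup topology: ((((N,W),J),U),H).
H is sister to the clade containing all other ingroup taxa, so it is the earliest-diverging (most basal) ingroup lineage.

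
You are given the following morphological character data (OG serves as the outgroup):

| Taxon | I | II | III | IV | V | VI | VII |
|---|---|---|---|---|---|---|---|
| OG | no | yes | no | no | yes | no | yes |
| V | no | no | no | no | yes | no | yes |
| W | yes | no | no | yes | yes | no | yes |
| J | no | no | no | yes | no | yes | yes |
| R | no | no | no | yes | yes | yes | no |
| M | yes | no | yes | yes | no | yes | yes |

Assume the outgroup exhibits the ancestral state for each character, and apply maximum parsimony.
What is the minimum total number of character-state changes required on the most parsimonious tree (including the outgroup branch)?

Character polarity is set by the outgroup: the derived state is whichever differs from the outgroup's state, so for II, V, VII the derived state is 'no', and for the remaining characters it is 'yes'.
I groups M and W, which is incompatible with the clades supported by the remaining characters; treating it as convergent (homoplasy) costs fewer steps than any alternative tree.
II (derived state 'no') is shared by all ingroup taxa — unites the whole ingroup.
III (derived state 'yes') is unique to M (autapomorphy; uninformative for grouping).
IV: derived state 'yes' in J, M, R, and W only — synapomorphy for {J, M, R, W}.
V (derived state 'no') is shared by J and M — a synapomorphy uniting that clade.
VI: derived state 'yes' in J, M, and R only — synapomorphy for {J, M, R}.
VII: derived state 'no' in R only — an autapomorphy, so it tells us nothing about relationships among taxa.
Most parsimonious ingroup topology: (V,(W,((J,M),R))).
Changes per character on this tree: I: 2; II: 1; III: 1; IV: 1; V: 1; VI: 1; VII: 1.
Total = 8.

8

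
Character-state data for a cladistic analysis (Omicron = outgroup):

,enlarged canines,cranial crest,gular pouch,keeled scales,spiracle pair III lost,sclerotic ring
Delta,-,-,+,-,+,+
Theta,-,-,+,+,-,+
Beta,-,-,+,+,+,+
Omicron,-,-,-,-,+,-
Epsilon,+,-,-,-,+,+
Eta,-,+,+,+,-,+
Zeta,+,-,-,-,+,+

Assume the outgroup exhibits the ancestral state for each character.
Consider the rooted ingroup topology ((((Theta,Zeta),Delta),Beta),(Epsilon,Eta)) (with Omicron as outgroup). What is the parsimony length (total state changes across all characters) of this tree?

12

Map each character onto ((((Theta,Zeta),Delta),Beta),(Epsilon,Eta)) (rooted by Omicron) and count the minimum state changes it requires (Fitch parsimony):
enlarged canines: 2; cranial crest: 1; gular pouch: 3; keeled scales: 3; spiracle pair III lost: 2; sclerotic ring: 1.
Total tree length = 12.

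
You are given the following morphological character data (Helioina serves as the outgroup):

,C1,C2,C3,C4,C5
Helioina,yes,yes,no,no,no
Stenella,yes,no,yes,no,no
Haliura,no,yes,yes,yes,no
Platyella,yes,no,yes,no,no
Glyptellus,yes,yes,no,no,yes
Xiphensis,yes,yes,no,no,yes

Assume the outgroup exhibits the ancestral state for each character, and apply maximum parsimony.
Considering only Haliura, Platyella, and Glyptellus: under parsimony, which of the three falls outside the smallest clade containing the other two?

Character polarity is set by the outgroup: the derived state is whichever differs from the outgroup's state, so for C1, C2 the derived state is 'no', and for the remaining characters it is 'yes'.
C1 (derived state 'no') is unique to Haliura (autapomorphy; uninformative for grouping).
C2 (derived state 'no') is shared by Platyella and Stenella — a synapomorphy uniting that clade.
C3 (derived state 'yes') is shared by Haliura, Platyella, and Stenella — a synapomorphy uniting that clade.
C4 (derived state 'yes') is unique to Haliura (autapomorphy; uninformative for grouping).
C5: derived state 'yes' in Glyptellus and Xiphensis only — synapomorphy for {Glyptellus, Xiphensis}.
Most parsimonious ingroup topology: (((Stenella,Platyella),Haliura),(Glyptellus,Xiphensis)).
Platyella and Haliura share a more recent common ancestor with each other than either does with Glyptellus, so Glyptellus is the least closely related of the three.

Glyptellus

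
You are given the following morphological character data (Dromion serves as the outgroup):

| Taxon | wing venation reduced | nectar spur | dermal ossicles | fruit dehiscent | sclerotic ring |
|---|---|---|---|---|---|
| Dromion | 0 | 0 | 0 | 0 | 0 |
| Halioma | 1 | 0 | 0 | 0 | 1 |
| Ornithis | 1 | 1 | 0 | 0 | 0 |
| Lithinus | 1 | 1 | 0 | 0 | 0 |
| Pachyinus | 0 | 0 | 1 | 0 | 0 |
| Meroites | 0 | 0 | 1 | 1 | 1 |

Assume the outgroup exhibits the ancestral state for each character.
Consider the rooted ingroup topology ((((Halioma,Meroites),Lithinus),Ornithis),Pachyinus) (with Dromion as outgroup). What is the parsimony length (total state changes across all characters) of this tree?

Map each character onto ((((Halioma,Meroites),Lithinus),Ornithis),Pachyinus) (rooted by Dromion) and count the minimum state changes it requires (Fitch parsimony):
wing venation reduced: 2; nectar spur: 2; dermal ossicles: 2; fruit dehiscent: 1; sclerotic ring: 1.
Total tree length = 8.

8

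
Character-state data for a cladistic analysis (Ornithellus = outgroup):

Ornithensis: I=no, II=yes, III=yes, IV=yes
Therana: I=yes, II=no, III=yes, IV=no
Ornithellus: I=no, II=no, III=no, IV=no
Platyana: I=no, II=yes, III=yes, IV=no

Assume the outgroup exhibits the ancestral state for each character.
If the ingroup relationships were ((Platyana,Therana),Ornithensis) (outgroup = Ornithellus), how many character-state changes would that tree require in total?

5

Map each character onto ((Platyana,Therana),Ornithensis) (rooted by Ornithellus) and count the minimum state changes it requires (Fitch parsimony):
I: 1; II: 2; III: 1; IV: 1.
Total tree length = 5.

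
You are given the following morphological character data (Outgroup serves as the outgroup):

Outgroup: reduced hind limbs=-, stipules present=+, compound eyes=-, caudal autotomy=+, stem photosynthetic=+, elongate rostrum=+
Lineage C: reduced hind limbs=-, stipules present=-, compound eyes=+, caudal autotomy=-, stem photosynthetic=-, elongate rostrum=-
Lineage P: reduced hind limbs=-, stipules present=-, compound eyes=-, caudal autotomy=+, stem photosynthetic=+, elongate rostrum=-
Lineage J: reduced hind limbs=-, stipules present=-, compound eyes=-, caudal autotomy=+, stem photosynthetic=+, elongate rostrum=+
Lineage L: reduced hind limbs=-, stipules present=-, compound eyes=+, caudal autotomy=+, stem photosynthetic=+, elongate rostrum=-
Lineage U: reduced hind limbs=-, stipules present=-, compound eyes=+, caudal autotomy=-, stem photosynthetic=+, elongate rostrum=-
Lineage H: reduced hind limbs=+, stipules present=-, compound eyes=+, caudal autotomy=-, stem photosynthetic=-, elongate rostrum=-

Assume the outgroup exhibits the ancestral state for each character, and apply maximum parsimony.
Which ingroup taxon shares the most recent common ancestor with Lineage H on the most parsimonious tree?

Lineage C

Character polarity is set by the outgroup: the derived state is whichever differs from the outgroup's state, so for stipules present, caudal autotomy, stem photosynthetic, elongate rostrum the derived state is '-', and for the remaining characters it is '+'.
reduced hind limbs: derived state '+' in Lineage H only — an autapomorphy, so it tells us nothing about relationships among taxa.
All ingroup taxa share the derived state '-' for stipules present; it defines the ingroup but does not resolve relationships within it.
Only Lineage C, Lineage H, Lineage L, and Lineage U show the derived state '+' for compound eyes, supporting them as a clade.
Only Lineage C, Lineage H, and Lineage U show the derived state '-' for caudal autotomy, supporting them as a clade.
Only Lineage C and Lineage H show the derived state '-' for stem photosynthetic, supporting them as a clade.
Only Lineage C, Lineage H, Lineage L, Lineage P, and Lineage U show the derived state '-' for elongate rostrum, supporting them as a clade.
Most parsimonious ingroup topology: (((((Lineage C,Lineage H),Lineage U),Lineage L),Lineage P),Lineage J).
Lineage H and Lineage C form a cherry on this tree, so they are sister taxa.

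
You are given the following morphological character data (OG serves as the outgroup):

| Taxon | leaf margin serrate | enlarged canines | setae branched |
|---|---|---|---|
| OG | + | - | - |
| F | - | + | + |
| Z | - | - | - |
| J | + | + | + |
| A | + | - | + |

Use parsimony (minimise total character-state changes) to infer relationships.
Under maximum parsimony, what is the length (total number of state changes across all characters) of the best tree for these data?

Character polarity is set by the outgroup: the derived state is whichever differs from the outgroup's state, so for leaf margin serrate the derived state is '-', and for the remaining characters it is '+'.
leaf margin serrate (state '-') occurs in F and Z but conflicts with the nesting implied by the other characters — most parsimoniously interpreted as homoplasy.
enlarged canines (derived state '+') is shared by F and J — a synapomorphy uniting that clade.
setae branched (derived state '+') is shared by A, F, and J — a synapomorphy uniting that clade.
Most parsimonious ingroup topology: (((F,J),A),Z).
Changes per character on this tree: leaf margin serrate: 2; enlarged canines: 1; setae branched: 1.
Total = 4.

4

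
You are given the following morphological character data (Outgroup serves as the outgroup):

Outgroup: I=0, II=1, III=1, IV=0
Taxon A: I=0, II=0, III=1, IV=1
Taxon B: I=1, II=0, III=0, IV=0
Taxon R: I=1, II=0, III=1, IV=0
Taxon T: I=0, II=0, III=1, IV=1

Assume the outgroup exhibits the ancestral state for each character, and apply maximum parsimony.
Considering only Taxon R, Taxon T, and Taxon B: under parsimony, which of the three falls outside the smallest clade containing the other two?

Taxon T

Character polarity is set by the outgroup: the derived state is whichever differs from the outgroup's state, so for II, III the derived state is '0', and for the remaining characters it is '1'.
I (derived state '1') is shared by Taxon B and Taxon R — a synapomorphy uniting that clade.
All ingroup taxa share the derived state '0' for II; it defines the ingroup but does not resolve relationships within it.
III (derived state '0') is unique to Taxon B (autapomorphy; uninformative for grouping).
IV (derived state '1') is shared by Taxon A and Taxon T — a synapomorphy uniting that clade.
Most parsimonious ingroup topology: ((Taxon A,Taxon T),(Taxon B,Taxon R)).
Taxon R and Taxon B share a more recent common ancestor with each other than either does with Taxon T, so Taxon T is the least closely related of the three.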